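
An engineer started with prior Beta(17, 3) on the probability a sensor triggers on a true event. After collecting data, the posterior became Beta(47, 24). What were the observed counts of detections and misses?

Under Beta–binomial conjugacy the posterior parameters are (α+s, β+f).
So s = 47 − 17 = 30 and f = 24 − 3 = 21.

30 detections and 21 misses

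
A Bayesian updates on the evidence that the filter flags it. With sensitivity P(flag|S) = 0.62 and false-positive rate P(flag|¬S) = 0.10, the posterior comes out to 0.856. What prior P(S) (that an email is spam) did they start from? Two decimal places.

P(S) = 0.49

In odds form, posterior odds = prior odds × likelihood ratio, so prior odds = posterior odds ÷ LR.
Posterior odds = 0.856/(1−0.856) = 5.9444. LR = 0.62/0.10 = 6.2000.
Prior odds = 5.9444/6.2000 = 0.9588, so P(S) = 0.9588/(1+0.9588) ≈ 0.49.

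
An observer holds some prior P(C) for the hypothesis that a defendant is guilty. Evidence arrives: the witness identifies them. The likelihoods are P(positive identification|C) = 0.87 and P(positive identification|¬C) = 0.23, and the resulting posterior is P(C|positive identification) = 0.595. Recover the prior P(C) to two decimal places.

Bayes' rule in odds form gives O(C|E) = O(C)·[P(E|C)/P(E|¬C)], hence O(C) = O(C|E)/LR.
Posterior odds = 0.595/(1−0.595) = 1.4691. LR = 0.87/0.23 = 3.7826.
Prior odds = 1.4691/3.7826 = 0.3884, so P(C) = 0.3884/(1+0.3884) ≈ 0.28.

P(C) = 0.28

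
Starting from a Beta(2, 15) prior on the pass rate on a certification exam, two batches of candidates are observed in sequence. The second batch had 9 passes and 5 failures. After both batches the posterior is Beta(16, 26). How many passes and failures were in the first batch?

5 passes and 6 failures

Because Beta–binomial updating is additive in the counts, the combined data contributed (α_post−α_prior, β_post−β_prior) successes and failures.
Total across both batches: 16−2=14 passes, 26−15=11 failures.
Subtract the second batch: 14−9=5 passes and 11−5=6 failures.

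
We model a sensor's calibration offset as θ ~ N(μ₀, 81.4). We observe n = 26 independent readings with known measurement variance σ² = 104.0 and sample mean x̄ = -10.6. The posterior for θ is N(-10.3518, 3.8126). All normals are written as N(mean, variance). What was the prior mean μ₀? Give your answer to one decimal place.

μ₀ = -5.3

With known observation variance, the Normal–Normal posterior has precision τ_n = τ₀ + n/σ² and mean μ_n = (τ₀μ₀ + (n/σ²)x̄)/τ_n.
Here τ₀ = 1/81.4 = 0.012285 and τ_data = 26/104.0 = 0.250000, so τ_n = 0.262285.
Rearranging for μ₀: μ₀ = (μ_n·τ_n − τ_data·x̄)/τ₀ = (-10.3518·0.262285 − 0.250000·-10.6) / 0.012285 = -0.065122/0.012285 ≈ -5.3.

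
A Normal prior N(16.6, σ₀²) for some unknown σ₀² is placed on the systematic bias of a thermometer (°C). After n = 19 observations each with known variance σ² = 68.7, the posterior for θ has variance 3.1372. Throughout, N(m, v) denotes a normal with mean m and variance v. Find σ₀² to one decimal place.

Posterior precision equals prior precision plus data precision: 1/σ_n² = 1/σ₀² + n/σ².
So 1/σ₀² = 1/3.1372 − 19/68.7 = 0.318756 − 0.276565 = 0.042191.
Hence σ₀² = 1/0.042191 ≈ 23.7.

σ₀² = 23.7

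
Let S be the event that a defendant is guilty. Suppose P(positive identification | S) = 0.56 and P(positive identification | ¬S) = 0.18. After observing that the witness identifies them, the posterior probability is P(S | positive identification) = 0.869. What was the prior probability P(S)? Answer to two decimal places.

In odds form, posterior odds = prior odds × likelihood ratio, so prior odds = posterior odds ÷ LR.
Posterior odds = 0.869/(1−0.869) = 6.6336. LR = 0.56/0.18 = 3.1111.
Prior odds = 6.6336/3.1111 = 2.1322, so P(S) = 2.1322/(1+2.1322) ≈ 0.68.

P(S) = 0.68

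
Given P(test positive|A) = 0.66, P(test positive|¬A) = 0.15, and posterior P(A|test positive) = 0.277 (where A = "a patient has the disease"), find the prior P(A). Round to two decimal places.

P(A) = 0.08

In odds form, posterior odds = prior odds × likelihood ratio, so prior odds = posterior odds ÷ LR.
Posterior odds = 0.277/(1−0.277) = 0.3831. LR = 0.66/0.15 = 4.4000.
Prior odds = 0.3831/4.4000 = 0.0871, so P(A) = 0.0871/(1+0.0871) ≈ 0.08.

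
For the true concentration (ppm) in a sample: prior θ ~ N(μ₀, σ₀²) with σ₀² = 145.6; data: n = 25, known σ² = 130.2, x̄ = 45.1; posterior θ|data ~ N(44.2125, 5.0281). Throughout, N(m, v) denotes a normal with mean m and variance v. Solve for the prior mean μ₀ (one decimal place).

μ₀ = 19.4

With known observation variance, the Normal–Normal posterior has precision τ_n = τ₀ + n/σ² and mean μ_n = (τ₀μ₀ + (n/σ²)x̄)/τ_n.
Here τ₀ = 1/145.6 = 0.006868 and τ_data = 25/130.2 = 0.192012, so τ_n = 0.198880.
Rearranging for μ₀: μ₀ = (μ_n·τ_n − τ_data·x̄)/τ₀ = (44.2125·0.198880 − 0.192012·45.1) / 0.006868 = 0.133241/0.006868 ≈ 19.4.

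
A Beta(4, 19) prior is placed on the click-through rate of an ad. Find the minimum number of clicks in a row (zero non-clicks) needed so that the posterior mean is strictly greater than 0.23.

After k clicks and 0 non-clicks the posterior is Beta(4+k, 19), with mean (4+k)/(4+19+k).
Set (4+k)/(23+k) > 0.23 and solve: k > (0.23·23 − 4)/(1 − 0.23) = 1.675.
The smallest integer exceeding 1.675 is 2.

k = 2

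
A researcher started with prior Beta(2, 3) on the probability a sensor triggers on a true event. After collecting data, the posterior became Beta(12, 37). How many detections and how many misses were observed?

Beta is conjugate to the binomial likelihood: posterior = Beta(α+s, β+f).
Match parameters: s=12−2=10, f=37−3=34.

10 detections and 34 misses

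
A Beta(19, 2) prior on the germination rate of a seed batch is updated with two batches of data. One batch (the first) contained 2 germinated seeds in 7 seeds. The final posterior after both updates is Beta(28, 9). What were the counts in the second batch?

7 germinated seeds and 2 non-germinating seeds

Sequential conjugate updates are equivalent to a single update on the pooled data, so total successes = posterior α − prior α and total failures = posterior β − prior β.
Total across both batches: 28−19=9 germinated seeds, 9−2=7 non-germinating seeds.
Subtract the first batch: 9−2=7 germinated seeds and 7−5=2 non-germinating seeds.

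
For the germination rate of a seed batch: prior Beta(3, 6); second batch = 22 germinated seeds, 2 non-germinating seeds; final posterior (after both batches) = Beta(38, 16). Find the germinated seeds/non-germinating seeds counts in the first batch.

Sequential conjugate updates are equivalent to a single update on the pooled data, so total successes = posterior α − prior α and total failures = posterior β − prior β.
Total across both batches: 38−3=35 germinated seeds, 16−6=10 non-germinating seeds.
Subtract the second batch: 35−22=13 germinated seeds and 10−2=8 non-germinating seeds.

13 germinated seeds and 8 non-germinating seeds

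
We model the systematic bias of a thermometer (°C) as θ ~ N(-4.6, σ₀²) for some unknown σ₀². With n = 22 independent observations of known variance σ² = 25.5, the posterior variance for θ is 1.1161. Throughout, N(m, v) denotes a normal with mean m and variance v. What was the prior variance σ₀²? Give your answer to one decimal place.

For the Normal–Normal model with known σ², precisions add: τ_n = τ₀ + n/σ².
So 1/σ₀² = 1/1.1161 − 22/25.5 = 0.895977 − 0.862745 = 0.033232.
Hence σ₀² = 1/0.033232 ≈ 30.1.

σ₀² = 30.1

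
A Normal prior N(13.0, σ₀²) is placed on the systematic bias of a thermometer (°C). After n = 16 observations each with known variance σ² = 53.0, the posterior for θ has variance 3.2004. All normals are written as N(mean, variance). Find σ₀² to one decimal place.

σ₀² = 94.6

For the Normal–Normal model with known σ², precisions add: τ_n = τ₀ + n/σ².
So 1/σ₀² = 1/3.2004 − 16/53.0 = 0.312461 − 0.301887 = 0.010574.
Hence σ₀² = 1/0.010574 ≈ 94.6.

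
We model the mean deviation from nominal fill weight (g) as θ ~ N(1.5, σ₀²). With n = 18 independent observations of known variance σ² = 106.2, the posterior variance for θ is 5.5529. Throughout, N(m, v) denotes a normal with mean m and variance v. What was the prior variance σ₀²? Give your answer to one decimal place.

For the Normal–Normal model with known σ², precisions add: τ_n = τ₀ + n/σ².
So 1/σ₀² = 1/5.5529 − 18/106.2 = 0.180086 − 0.169492 = 0.010594.
Hence σ₀² = 1/0.010594 ≈ 94.4.

σ₀² = 94.4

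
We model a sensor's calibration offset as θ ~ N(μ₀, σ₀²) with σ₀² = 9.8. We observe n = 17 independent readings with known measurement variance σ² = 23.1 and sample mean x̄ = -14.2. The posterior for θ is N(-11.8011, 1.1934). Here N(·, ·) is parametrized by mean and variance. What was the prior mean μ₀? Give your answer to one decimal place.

μ₀ = 5.5

With known observation variance, the Normal–Normal posterior has precision τ_n = τ₀ + n/σ² and mean μ_n = (τ₀μ₀ + (n/σ²)x̄)/τ_n.
Here τ₀ = 1/9.8 = 0.102041 and τ_data = 17/23.1 = 0.735931, so τ_n = 0.837972.
Rearranging for μ₀: μ₀ = (μ_n·τ_n − τ_data·x̄)/τ₀ = (-11.8011·0.837972 − 0.735931·-14.2) / 0.102041 = 0.561229/0.102041 ≈ 5.5.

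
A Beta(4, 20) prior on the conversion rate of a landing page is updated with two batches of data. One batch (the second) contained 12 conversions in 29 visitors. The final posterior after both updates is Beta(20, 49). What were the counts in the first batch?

4 conversions and 12 bounces

Because Beta–binomial updating is additive in the counts, the combined data contributed (α_post−α_prior, β_post−β_prior) successes and failures.
Total across both batches: 20−4=16 conversions, 49−20=29 bounces.
Subtract the second batch: 16−12=4 conversions and 29−17=12 bounces.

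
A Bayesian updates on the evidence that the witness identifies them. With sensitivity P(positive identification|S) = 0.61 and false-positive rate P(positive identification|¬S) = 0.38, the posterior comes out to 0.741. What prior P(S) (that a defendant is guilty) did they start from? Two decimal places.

P(S) = 0.64

Bayes' rule in odds form gives O(S|E) = O(S)·[P(E|S)/P(E|¬S)], hence O(S) = O(S|E)/LR.
Posterior odds = 0.741/(1−0.741) = 2.8610. LR = 0.61/0.38 = 1.6053.
Prior odds = 2.8610/1.6053 = 1.7822, so P(S) = 1.7822/(1+1.7822) ≈ 0.64.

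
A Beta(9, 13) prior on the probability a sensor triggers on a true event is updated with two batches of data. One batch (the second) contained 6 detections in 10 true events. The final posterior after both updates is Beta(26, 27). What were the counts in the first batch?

11 detections and 10 misses

Sequential conjugate updates are equivalent to a single update on the pooled data, so total successes = posterior α − prior α and total failures = posterior β − prior β.
Total across both batches: 26−9=17 detections, 27−13=14 misses.
Subtract the second batch: 17−6=11 detections and 14−4=10 misses.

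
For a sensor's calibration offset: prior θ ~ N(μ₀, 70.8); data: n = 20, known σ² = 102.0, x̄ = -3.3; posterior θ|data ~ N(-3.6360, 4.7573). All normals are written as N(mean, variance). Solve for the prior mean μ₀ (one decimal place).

With known observation variance, the Normal–Normal posterior has precision τ_n = τ₀ + n/σ² and mean μ_n = (τ₀μ₀ + (n/σ²)x̄)/τ_n.
Here τ₀ = 1/70.8 = 0.014124 and τ_data = 20/102.0 = 0.196078, so τ_n = 0.210202.
Rearranging for μ₀: μ₀ = (μ_n·τ_n − τ_data·x̄)/τ₀ = (-3.6360·0.210202 − 0.196078·-3.3) / 0.014124 = -0.117237/0.014124 ≈ -8.3.

μ₀ = -8.3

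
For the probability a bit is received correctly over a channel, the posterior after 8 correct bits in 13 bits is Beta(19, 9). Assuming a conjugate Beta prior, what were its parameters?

Beta is conjugate to the binomial likelihood: posterior = Beta(a+s, b+f).
Subtract the data counts: 19−8=11, 9−5=4.

Beta(11, 4)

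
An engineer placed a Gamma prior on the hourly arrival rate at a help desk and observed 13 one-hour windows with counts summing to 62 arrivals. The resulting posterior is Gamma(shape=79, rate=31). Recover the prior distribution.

A Gamma(α, β) prior (rate parametrization) on a Poisson rate with n observations summing to S gives posterior Gamma(α+S, β+n).
So α = 79 − 62 = 17 and β = 31 − 13 = 18.

Gamma(shape=17, rate=18)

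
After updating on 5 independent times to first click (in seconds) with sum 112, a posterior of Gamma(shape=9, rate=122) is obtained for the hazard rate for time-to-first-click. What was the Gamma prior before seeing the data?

Gamma(shape=4, rate=10)

For an exponential likelihood with a Gamma(α, β) prior on the rate, n observations with total T give posterior Gamma(α+n, β+T).
So α = 9 − 5 = 4 and β = 122 − 112 = 10.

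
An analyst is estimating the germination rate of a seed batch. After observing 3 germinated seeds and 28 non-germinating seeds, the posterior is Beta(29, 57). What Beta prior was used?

A Beta(a, b) prior with s successes and f failures in binomial data gives a Beta(a+s, b+f) posterior.
Subtract the data counts: 29−3=26, 57−28=29.

Beta(26, 29)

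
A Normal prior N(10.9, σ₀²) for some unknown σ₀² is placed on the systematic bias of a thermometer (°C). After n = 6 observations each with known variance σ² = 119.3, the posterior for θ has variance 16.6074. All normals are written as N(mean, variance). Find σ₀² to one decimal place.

σ₀² = 100.8

Posterior precision equals prior precision plus data precision: 1/σ_n² = 1/σ₀² + n/σ².
So 1/σ₀² = 1/16.6074 − 6/119.3 = 0.060214 − 0.050293 = 0.009921.
Hence σ₀² = 1/0.009921 ≈ 100.8.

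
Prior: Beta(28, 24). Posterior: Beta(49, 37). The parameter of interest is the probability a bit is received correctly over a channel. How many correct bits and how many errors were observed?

21 correct bits and 13 errors

Beta is conjugate to the binomial likelihood: posterior = Beta(a+s, b+f).
Match parameters: s=49−28=21, f=37−24=13.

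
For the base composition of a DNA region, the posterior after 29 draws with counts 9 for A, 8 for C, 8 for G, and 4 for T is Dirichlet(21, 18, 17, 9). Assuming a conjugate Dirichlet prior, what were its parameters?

For a Dirichlet(α) prior with multinomial counts c, the posterior is Dirichlet(α + c) componentwise.
Subtract each count from the matching posterior parameter: 21−9=12, 18−8=10, 17−8=9, 9−4=5.

Dirichlet(12, 10, 9, 5)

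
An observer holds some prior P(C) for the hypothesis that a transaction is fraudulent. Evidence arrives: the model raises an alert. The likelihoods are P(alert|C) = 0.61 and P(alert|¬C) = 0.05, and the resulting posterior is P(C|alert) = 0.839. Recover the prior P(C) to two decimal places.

Bayes' rule in odds form gives O(C|E) = O(C)·[P(E|C)/P(E|¬C)], hence O(C) = O(C|E)/LR.
Posterior odds = 0.839/(1−0.839) = 5.2112. LR = 0.61/0.05 = 12.2000.
Prior odds = 5.2112/12.2000 = 0.4271, so P(C) = 0.4271/(1+0.4271) ≈ 0.30.

P(C) = 0.30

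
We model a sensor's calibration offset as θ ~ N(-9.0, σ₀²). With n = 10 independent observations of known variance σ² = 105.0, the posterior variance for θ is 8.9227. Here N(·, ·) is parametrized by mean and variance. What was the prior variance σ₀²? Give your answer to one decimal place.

Posterior precision equals prior precision plus data precision: 1/σ_n² = 1/σ₀² + n/σ².
So 1/σ₀² = 1/8.9227 − 10/105.0 = 0.112074 − 0.095238 = 0.016836.
Hence σ₀² = 1/0.016836 ≈ 59.4.

σ₀² = 59.4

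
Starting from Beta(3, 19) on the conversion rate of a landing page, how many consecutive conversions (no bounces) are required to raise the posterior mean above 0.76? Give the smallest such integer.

k = 58

After k conversions and 0 bounces the posterior is Beta(3+k, 19), with mean (3+k)/(3+19+k).
Set (3+k)/(22+k) > 0.76 and solve: k > (0.76·22 − 3)/(1 − 0.76) = 57.167.
The smallest integer exceeding 57.167 is 58, and checking k=58: (61)/(80) = 0.7625 > 0.76.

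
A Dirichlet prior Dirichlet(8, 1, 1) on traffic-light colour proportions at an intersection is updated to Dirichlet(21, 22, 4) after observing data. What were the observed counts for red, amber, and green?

counts (13, 21, 3)

For a Dirichlet(α) prior with multinomial counts c, the posterior is Dirichlet(α + c) componentwise.
Counts are posterior − prior componentwise: 21−8=13, 22−1=21, 4−1=3.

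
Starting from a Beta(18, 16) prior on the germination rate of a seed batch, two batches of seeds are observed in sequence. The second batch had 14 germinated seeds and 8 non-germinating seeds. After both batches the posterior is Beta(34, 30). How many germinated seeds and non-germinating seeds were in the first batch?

Because Beta–binomial updating is additive in the counts, the combined data contributed (α_post−α_prior, β_post−β_prior) successes and failures.
Total across both batches: 34−18=16 germinated seeds, 30−16=14 non-germinating seeds.
Subtract the second batch: 16−14=2 germinated seeds and 14−8=6 non-germinating seeds.

2 germinated seeds and 6 non-germinating seeds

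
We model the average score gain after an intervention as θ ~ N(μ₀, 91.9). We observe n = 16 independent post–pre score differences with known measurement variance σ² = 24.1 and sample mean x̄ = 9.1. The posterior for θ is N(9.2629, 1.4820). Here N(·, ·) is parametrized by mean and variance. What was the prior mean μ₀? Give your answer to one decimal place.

With known observation variance, the Normal–Normal posterior has precision τ_n = τ₀ + n/σ² and mean μ_n = (τ₀μ₀ + (n/σ²)x̄)/τ_n.
Here τ₀ = 1/91.9 = 0.010881 and τ_data = 16/24.1 = 0.663900, so τ_n = 0.674781.
Rearranging for μ₀: μ₀ = (μ_n·τ_n − τ_data·x̄)/τ₀ = (9.2629·0.674781 − 0.663900·9.1) / 0.010881 = 0.208939/0.010881 ≈ 19.2.

μ₀ = 19.2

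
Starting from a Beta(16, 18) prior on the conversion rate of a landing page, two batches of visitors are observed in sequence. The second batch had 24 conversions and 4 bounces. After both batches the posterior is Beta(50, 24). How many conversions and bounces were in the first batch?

10 conversions and 2 bounces

Because Beta–binomial updating is additive in the counts, the combined data contributed (α_post−α_prior, β_post−β_prior) successes and failures.
Total across both batches: 50−16=34 conversions, 24−18=6 bounces.
Subtract the second batch: 34−24=10 conversions and 6−4=2 bounces.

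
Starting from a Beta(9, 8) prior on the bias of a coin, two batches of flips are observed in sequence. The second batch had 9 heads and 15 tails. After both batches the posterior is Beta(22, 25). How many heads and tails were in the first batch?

4 heads and 2 tails

Sequential conjugate updates are equivalent to a single update on the pooled data, so total successes = posterior α − prior α and total failures = posterior β − prior β.
Total across both batches: 22−9=13 heads, 25−8=17 tails.
Subtract the second batch: 13−9=4 heads and 17−15=2 tails.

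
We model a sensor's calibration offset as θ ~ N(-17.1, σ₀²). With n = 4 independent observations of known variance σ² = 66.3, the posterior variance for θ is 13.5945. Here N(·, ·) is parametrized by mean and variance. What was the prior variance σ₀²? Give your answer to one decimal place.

σ₀² = 75.6

For the Normal–Normal model with known σ², precisions add: τ_n = τ₀ + n/σ².
So 1/σ₀² = 1/13.5945 − 4/66.3 = 0.073559 − 0.060332 = 0.013227.
Hence σ₀² = 1/0.013227 ≈ 75.6.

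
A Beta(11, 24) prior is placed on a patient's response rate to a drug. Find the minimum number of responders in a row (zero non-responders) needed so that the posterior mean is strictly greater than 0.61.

After k responders and 0 non-responders the posterior is Beta(11+k, 24), with mean (11+k)/(11+24+k).
Set (11+k)/(35+k) > 0.61 and solve: k > (0.61·35 − 11)/(1 − 0.61) = 26.538.
The smallest integer exceeding 26.538 is 27.

k = 27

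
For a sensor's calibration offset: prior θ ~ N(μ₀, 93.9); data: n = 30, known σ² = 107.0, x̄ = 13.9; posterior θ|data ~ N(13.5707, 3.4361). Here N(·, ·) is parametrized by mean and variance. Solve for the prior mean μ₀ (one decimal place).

The posterior mean is a precision-weighted average: μ_n = (τ₀μ₀ + τ_data·x̄)/(τ₀+τ_data), with τ₀=1/σ₀² and τ_data=n/σ².
Here τ₀ = 1/93.9 = 0.010650 and τ_data = 30/107.0 = 0.280374, so τ_n = 0.291024.
Rearranging for μ₀: μ₀ = (μ_n·τ_n − τ_data·x̄)/τ₀ = (13.5707·0.291024 − 0.280374·13.9) / 0.010650 = 0.052201/0.010650 ≈ 4.9.

μ₀ = 4.9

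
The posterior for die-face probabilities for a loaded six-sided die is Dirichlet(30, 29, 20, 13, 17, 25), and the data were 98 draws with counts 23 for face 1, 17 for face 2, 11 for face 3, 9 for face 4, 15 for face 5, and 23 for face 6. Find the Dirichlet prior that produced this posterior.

For a Dirichlet(α) prior with multinomial counts c, the posterior is Dirichlet(α + c) componentwise.
Subtract each count from the matching posterior parameter: 30−23=7, 29−17=12, 20−11=9, 13−9=4, 17−15=2, 25−23=2.

Dirichlet(7, 12, 9, 4, 2, 2)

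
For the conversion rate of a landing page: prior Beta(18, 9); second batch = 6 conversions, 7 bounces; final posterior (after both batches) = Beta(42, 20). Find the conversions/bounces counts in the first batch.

Sequential conjugate updates are equivalent to a single update on the pooled data, so total successes = posterior α − prior α and total failures = posterior β − prior β.
Total across both batches: 42−18=24 conversions, 20−9=11 bounces.
Subtract the second batch: 24−6=18 conversions and 11−7=4 bounces.

18 conversions and 4 bounces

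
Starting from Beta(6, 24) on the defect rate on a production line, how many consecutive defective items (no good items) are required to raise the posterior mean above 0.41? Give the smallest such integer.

k = 11

After k defective items and 0 good items the posterior is Beta(6+k, 24), with mean (6+k)/(6+24+k).
Set (6+k)/(30+k) > 0.41 and solve: k > (0.41·30 − 6)/(1 − 0.41) = 10.678.
The smallest integer exceeding 10.678 is 11, and checking k=11: (17)/(41) = 0.4146 > 0.41.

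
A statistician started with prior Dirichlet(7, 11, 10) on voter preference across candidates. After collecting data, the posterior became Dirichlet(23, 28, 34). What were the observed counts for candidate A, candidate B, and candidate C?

counts (16, 17, 24)

For a Dirichlet(α) prior with multinomial counts c, the posterior is Dirichlet(α + c) componentwise.
Counts are posterior − prior componentwise: 23−7=16, 28−11=17, 34−10=24.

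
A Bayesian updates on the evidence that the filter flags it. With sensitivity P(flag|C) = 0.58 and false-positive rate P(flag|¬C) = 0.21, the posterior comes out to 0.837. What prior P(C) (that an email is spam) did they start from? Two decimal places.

P(C) = 0.65

Bayes' rule in odds form gives O(C|E) = O(C)·[P(E|C)/P(E|¬C)], hence O(C) = O(C|E)/LR.
Posterior odds = 0.837/(1−0.837) = 5.1350. LR = 0.58/0.21 = 2.7619.
Prior odds = 5.1350/2.7619 = 1.8592, so P(C) = 1.8592/(1+1.8592) ≈ 0.65.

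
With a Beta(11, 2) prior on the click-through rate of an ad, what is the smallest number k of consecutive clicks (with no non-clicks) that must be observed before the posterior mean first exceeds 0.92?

k = 13

After k clicks and 0 non-clicks the posterior is Beta(11+k, 2), with mean (11+k)/(11+2+k).
Set (11+k)/(13+k) > 0.92 and solve: k > (0.92·13 − 11)/(1 − 0.92) = 12.000.
The smallest integer exceeding 12.000 is 13, and checking k=13: (24)/(26) = 0.9231 > 0.92.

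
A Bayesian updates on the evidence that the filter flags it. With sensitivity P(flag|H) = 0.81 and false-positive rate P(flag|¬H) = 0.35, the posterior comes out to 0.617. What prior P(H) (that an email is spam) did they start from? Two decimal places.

P(H) = 0.41

Bayes' rule in odds form gives O(H|E) = O(H)·[P(E|H)/P(E|¬H)], hence O(H) = O(H|E)/LR.
Posterior odds = 0.617/(1−0.617) = 1.6110. LR = 0.81/0.35 = 2.3143.
Prior odds = 1.6110/2.3143 = 0.6961, so P(H) = 0.6961/(1+0.6961) ≈ 0.41.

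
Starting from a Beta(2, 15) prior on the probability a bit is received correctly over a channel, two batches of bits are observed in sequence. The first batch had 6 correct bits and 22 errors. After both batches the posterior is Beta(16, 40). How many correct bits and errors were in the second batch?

8 correct bits and 3 errors

Sequential conjugate updates are equivalent to a single update on the pooled data, so total successes = posterior α − prior α and total failures = posterior β − prior β.
Total across both batches: 16−2=14 correct bits, 40−15=25 errors.
Subtract the first batch: 14−6=8 correct bits and 25−22=3 errors.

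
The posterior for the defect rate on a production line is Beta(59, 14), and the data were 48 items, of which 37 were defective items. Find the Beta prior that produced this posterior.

Beta(22, 3)

Under Beta–binomial conjugacy the posterior parameters are (α+s, β+f).
Subtract the data counts: 59−37=22, 14−11=3.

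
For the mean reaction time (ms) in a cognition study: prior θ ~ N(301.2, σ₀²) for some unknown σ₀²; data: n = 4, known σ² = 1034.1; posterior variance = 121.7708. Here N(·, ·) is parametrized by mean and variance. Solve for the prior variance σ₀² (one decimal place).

σ₀² = 230.2

Posterior precision equals prior precision plus data precision: 1/σ_n² = 1/σ₀² + n/σ².
So 1/σ₀² = 1/121.7708 − 4/1034.1 = 0.008212 − 0.003868 = 0.004344.
Hence σ₀² = 1/0.004344 ≈ 230.2.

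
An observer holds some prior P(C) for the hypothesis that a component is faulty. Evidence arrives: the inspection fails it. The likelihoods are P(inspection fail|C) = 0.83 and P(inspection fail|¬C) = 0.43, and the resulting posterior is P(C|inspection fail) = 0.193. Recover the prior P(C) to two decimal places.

P(C) = 0.11

In odds form, posterior odds = prior odds × likelihood ratio, so prior odds = posterior odds ÷ LR.
Posterior odds = 0.193/(1−0.193) = 0.2392. LR = 0.83/0.43 = 1.9302.
Prior odds = 0.2392/1.9302 = 0.1239, so P(C) = 0.1239/(1+0.1239) ≈ 0.11.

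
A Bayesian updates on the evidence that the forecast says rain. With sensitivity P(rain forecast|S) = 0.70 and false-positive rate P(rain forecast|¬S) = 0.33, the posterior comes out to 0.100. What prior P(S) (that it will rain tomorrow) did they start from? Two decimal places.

In odds form, posterior odds = prior odds × likelihood ratio, so prior odds = posterior odds ÷ LR.
Posterior odds = 0.100/(1−0.100) = 0.1111. LR = 0.70/0.33 = 2.1212.
Prior odds = 0.1111/2.1212 = 0.0524, so P(S) = 0.0524/(1+0.0524) ≈ 0.05.

P(S) = 0.05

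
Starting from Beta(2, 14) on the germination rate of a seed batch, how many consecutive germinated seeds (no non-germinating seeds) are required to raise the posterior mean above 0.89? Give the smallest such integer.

k = 112

After k germinated seeds and 0 non-germinating seeds the posterior is Beta(2+k, 14), with mean (2+k)/(2+14+k).
Set (2+k)/(16+k) > 0.89 and solve: k > (0.89·16 − 2)/(1 − 0.89) = 111.273.
The smallest integer exceeding 111.273 is 112, and checking k=112: (114)/(128) = 0.8906 > 0.89.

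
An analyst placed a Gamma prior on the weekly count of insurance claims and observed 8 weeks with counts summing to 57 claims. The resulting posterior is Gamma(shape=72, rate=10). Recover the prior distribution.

Gamma–Poisson conjugacy: posterior shape = α + Σxᵢ, posterior rate = β + n.
So α = 72 − 57 = 15 and β = 10 − 8 = 2.

Gamma(shape=15, rate=2)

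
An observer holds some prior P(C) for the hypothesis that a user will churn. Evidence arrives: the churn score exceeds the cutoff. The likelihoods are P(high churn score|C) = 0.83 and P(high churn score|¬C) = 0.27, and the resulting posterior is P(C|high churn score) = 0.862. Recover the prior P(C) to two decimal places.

P(C) = 0.67

Bayes' rule in odds form gives O(C|E) = O(C)·[P(E|C)/P(E|¬C)], hence O(C) = O(C|E)/LR.
Posterior odds = 0.862/(1−0.862) = 6.2464. LR = 0.83/0.27 = 3.0741.
Prior odds = 6.2464/3.0741 = 2.0319, so P(C) = 2.0319/(1+2.0319) ≈ 0.67.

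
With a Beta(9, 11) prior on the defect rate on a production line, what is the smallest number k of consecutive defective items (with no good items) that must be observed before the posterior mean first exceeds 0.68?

k = 15

After k defective items and 0 good items the posterior is Beta(9+k, 11), with mean (9+k)/(9+11+k).
Set (9+k)/(20+k) > 0.68 and solve: k > (0.68·20 − 9)/(1 − 0.68) = 14.375.
The smallest integer exceeding 14.375 is 15.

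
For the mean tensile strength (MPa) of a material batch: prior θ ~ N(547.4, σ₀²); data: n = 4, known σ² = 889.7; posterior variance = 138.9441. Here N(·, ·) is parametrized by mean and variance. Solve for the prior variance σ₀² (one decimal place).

Posterior precision equals prior precision plus data precision: 1/σ_n² = 1/σ₀² + n/σ².
So 1/σ₀² = 1/138.9441 − 4/889.7 = 0.007197 − 0.004496 = 0.002701.
Hence σ₀² = 1/0.002701 ≈ 370.2.

σ₀² = 370.2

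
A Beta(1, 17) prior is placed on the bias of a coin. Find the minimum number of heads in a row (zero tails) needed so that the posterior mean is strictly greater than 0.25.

After k heads and 0 tails the posterior is Beta(1+k, 17), with mean (1+k)/(1+17+k).
Set (1+k)/(18+k) > 0.25 and solve: k > (0.25·18 − 1)/(1 − 0.25) = 4.667.
The smallest integer exceeding 4.667 is 5, and checking k=5: (6)/(23) = 0.2609 > 0.25.

k = 5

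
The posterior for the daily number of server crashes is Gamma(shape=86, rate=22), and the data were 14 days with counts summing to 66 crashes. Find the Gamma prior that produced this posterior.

Gamma(shape=20, rate=8)

A Gamma(α, β) prior (rate parametrization) on a Poisson rate with n observations summing to S gives posterior Gamma(α+S, β+n).
So α = 86 − 66 = 20 and β = 22 − 14 = 8.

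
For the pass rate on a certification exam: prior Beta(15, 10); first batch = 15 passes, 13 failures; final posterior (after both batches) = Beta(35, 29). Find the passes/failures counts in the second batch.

5 passes and 6 failures

Because Beta–binomial updating is additive in the counts, the combined data contributed (α_post−α_prior, β_post−β_prior) successes and failures.
Total across both batches: 35−15=20 passes, 29−10=19 failures.
Subtract the first batch: 20−15=5 passes and 19−13=6 failures.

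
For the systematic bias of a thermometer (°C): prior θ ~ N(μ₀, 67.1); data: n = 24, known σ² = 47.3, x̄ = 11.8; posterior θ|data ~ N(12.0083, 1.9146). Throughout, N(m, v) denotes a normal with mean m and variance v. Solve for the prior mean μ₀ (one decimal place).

The posterior mean is a precision-weighted average: μ_n = (τ₀μ₀ + τ_data·x̄)/(τ₀+τ_data), with τ₀=1/σ₀² and τ_data=n/σ².
Here τ₀ = 1/67.1 = 0.014903 and τ_data = 24/47.3 = 0.507400, so τ_n = 0.522303.
Rearranging for μ₀: μ₀ = (μ_n·τ_n − τ_data·x̄)/τ₀ = (12.0083·0.522303 − 0.507400·11.8) / 0.014903 = 0.284651/0.014903 ≈ 19.1.

μ₀ = 19.1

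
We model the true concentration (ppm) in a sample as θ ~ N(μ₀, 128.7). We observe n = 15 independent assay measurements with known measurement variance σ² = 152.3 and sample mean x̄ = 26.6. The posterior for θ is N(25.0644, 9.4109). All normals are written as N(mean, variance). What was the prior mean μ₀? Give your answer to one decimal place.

μ₀ = 5.6

With known observation variance, the Normal–Normal posterior has precision τ_n = τ₀ + n/σ² and mean μ_n = (τ₀μ₀ + (n/σ²)x̄)/τ_n.
Here τ₀ = 1/128.7 = 0.007770 and τ_data = 15/152.3 = 0.098490, so τ_n = 0.106260.
Rearranging for μ₀: μ₀ = (μ_n·τ_n − τ_data·x̄)/τ₀ = (25.0644·0.106260 − 0.098490·26.6) / 0.007770 = 0.043509/0.007770 ≈ 5.6.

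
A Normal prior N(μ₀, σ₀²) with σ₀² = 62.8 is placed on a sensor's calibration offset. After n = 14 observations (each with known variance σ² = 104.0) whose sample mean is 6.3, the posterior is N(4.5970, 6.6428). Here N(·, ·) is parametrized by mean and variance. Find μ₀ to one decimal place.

The posterior mean is a precision-weighted average: μ_n = (τ₀μ₀ + τ_data·x̄)/(τ₀+τ_data), with τ₀=1/σ₀² and τ_data=n/σ².
Here τ₀ = 1/62.8 = 0.015924 and τ_data = 14/104.0 = 0.134615, so τ_n = 0.150539.
Rearranging for μ₀: μ₀ = (μ_n·τ_n − τ_data·x̄)/τ₀ = (4.5970·0.150539 − 0.134615·6.3) / 0.015924 = -0.156047/0.015924 ≈ -9.8.

μ₀ = -9.8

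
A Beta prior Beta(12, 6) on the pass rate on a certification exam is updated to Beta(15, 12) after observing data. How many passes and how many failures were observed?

3 passes and 6 failures

Under Beta–binomial conjugacy the posterior parameters are (α+s, β+f).
Match parameters: s=15−12=3, f=12−6=6.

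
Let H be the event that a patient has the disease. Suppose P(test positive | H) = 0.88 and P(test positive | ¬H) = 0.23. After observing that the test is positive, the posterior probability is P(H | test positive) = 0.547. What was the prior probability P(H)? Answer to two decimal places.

P(H) = 0.24

In odds form, posterior odds = prior odds × likelihood ratio, so prior odds = posterior odds ÷ LR.
Posterior odds = 0.547/(1−0.547) = 1.2075. LR = 0.88/0.23 = 3.8261.
Prior odds = 1.2075/3.8261 = 0.3156, so P(H) = 0.3156/(1+0.3156) ≈ 0.24.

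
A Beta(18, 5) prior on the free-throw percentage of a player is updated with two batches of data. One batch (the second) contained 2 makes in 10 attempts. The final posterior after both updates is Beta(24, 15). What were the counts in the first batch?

Sequential conjugate updates are equivalent to a single update on the pooled data, so total successes = posterior α − prior α and total failures = posterior β − prior β.
Total across both batches: 24−18=6 makes, 15−5=10 misses.
Subtract the second batch: 6−2=4 makes and 10−8=2 misses.

4 makes and 2 misses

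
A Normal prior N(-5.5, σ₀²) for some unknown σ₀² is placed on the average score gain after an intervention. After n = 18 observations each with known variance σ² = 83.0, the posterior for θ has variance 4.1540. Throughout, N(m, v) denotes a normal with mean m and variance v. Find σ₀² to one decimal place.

For the Normal–Normal model with known σ², precisions add: τ_n = τ₀ + n/σ².
So 1/σ₀² = 1/4.1540 − 18/83.0 = 0.240732 − 0.216867 = 0.023865.
Hence σ₀² = 1/0.023865 ≈ 41.9.

σ₀² = 41.9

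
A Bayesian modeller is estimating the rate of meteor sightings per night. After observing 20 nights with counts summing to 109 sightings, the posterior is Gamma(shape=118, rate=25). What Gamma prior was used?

A Gamma(α, β) prior (rate parametrization) on a Poisson rate with n observations summing to S gives posterior Gamma(α+S, β+n).
So α = 118 − 109 = 9 and β = 25 − 20 = 5.

Gamma(shape=9, rate=5)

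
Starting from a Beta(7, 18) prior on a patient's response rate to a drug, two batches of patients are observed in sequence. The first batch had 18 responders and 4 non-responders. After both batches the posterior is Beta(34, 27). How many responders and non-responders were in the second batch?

Sequential conjugate updates are equivalent to a single update on the pooled data, so total successes = posterior α − prior α and total failures = posterior β − prior β.
Total across both batches: 34−7=27 responders, 27−18=9 non-responders.
Subtract the first batch: 27−18=9 responders and 9−4=5 non-responders.

9 responders and 5 non-responders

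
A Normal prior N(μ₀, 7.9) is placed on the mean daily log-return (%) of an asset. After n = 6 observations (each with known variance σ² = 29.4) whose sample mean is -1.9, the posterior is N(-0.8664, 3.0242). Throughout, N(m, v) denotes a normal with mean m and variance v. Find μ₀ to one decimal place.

The posterior mean is a precision-weighted average: μ_n = (τ₀μ₀ + τ_data·x̄)/(τ₀+τ_data), with τ₀=1/σ₀² and τ_data=n/σ².
Here τ₀ = 1/7.9 = 0.126582 and τ_data = 6/29.4 = 0.204082, so τ_n = 0.330664.
Rearranging for μ₀: μ₀ = (μ_n·τ_n − τ_data·x̄)/τ₀ = (-0.8664·0.330664 − 0.204082·-1.9) / 0.126582 = 0.101269/0.126582 ≈ 0.8.

μ₀ = 0.8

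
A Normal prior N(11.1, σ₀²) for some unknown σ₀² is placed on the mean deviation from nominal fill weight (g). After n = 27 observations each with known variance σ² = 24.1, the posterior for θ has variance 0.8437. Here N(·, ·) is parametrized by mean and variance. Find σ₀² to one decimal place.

σ₀² = 15.4

Posterior precision equals prior precision plus data precision: 1/σ_n² = 1/σ₀² + n/σ².
So 1/σ₀² = 1/0.8437 − 27/24.1 = 1.185255 − 1.120332 = 0.064923.
Hence σ₀² = 1/0.064923 ≈ 15.4.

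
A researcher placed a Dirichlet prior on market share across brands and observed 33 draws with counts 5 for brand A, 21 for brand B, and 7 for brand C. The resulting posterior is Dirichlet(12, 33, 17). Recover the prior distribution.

For a Dirichlet(α) prior with multinomial counts c, the posterior is Dirichlet(α + c) componentwise.
Subtract each count from the matching posterior parameter: 12−5=7, 33−21=12, 17−7=10.

Dirichlet(7, 12, 10)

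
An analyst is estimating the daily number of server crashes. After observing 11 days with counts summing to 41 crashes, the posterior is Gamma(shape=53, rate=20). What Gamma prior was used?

Gamma(shape=12, rate=9)

Gamma–Poisson conjugacy: posterior shape = α + Σxᵢ, posterior rate = β + n.
So α = 53 − 41 = 12 and β = 20 − 11 = 9.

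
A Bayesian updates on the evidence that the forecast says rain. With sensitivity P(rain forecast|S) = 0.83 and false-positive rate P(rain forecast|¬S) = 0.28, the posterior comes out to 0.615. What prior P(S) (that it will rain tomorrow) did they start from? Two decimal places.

P(S) = 0.35

Bayes' rule in odds form gives O(S|E) = O(S)·[P(E|S)/P(E|¬S)], hence O(S) = O(S|E)/LR.
Posterior odds = 0.615/(1−0.615) = 1.5974. LR = 0.83/0.28 = 2.9643.
Prior odds = 1.5974/2.9643 = 0.5389, so P(S) = 0.5389/(1+0.5389) ≈ 0.35.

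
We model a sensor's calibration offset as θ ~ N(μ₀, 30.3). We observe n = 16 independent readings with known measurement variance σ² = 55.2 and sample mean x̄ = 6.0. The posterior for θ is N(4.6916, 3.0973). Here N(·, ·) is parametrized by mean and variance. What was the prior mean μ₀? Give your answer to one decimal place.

The posterior mean is a precision-weighted average: μ_n = (τ₀μ₀ + τ_data·x̄)/(τ₀+τ_data), with τ₀=1/σ₀² and τ_data=n/σ².
Here τ₀ = 1/30.3 = 0.033003 and τ_data = 16/55.2 = 0.289855, so τ_n = 0.322858.
Rearranging for μ₀: μ₀ = (μ_n·τ_n − τ_data·x̄)/τ₀ = (4.6916·0.322858 − 0.289855·6.0) / 0.033003 = -0.224409/0.033003 ≈ -6.8.

μ₀ = -6.8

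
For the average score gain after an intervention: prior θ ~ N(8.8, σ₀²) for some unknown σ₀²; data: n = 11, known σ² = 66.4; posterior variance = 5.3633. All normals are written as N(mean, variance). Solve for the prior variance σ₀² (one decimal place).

σ₀² = 48.1

Posterior precision equals prior precision plus data precision: 1/σ_n² = 1/σ₀² + n/σ².
So 1/σ₀² = 1/5.3633 − 11/66.4 = 0.186452 − 0.165663 = 0.020789.
Hence σ₀² = 1/0.020789 ≈ 48.1.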